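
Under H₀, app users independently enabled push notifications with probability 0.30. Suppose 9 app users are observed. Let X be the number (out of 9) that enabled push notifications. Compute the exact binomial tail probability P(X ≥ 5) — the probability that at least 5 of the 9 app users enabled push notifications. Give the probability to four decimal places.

X ~ Binomial(n=9, p=0.30).
P(X ≥ 5) = Σ_{j=5}^{9} C(9,j)·0.30^j·0.70^{9−j}.
= 0.073514 + 0.021004 + 0.003858 + 0.000413 + 0.000020 = 0.0988.

P = 0.0988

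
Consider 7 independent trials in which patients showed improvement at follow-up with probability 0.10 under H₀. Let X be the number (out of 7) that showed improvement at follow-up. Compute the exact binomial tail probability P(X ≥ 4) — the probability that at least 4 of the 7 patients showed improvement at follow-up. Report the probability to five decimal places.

X ~ Binomial(n=7, p=0.10).
P(X ≥ 4) = C(7,4)·0.10^4·0.90^3 + C(7,5)·0.10^5·0.90^2 + C(7,6)·0.10^6·0.90^1 + C(7,7)·0.10^7·0.90^0.
= 0.002552 + 0.000170 + 0.000006 + 0.000000 = 0.00273.

P = 0.00273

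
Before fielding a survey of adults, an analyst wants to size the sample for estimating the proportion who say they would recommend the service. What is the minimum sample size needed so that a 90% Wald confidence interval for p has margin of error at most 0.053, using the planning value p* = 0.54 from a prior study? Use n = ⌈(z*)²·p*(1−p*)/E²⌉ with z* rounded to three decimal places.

n = 240

z* = 1.645 at the 90% level.
p*(1−p*) = 0.54·0.46 = 0.2484.
(z*)²·p*(1−p*)/E² = 2.706025·0.2484/0.002809 = 239.294.
Rounding up, n = 240.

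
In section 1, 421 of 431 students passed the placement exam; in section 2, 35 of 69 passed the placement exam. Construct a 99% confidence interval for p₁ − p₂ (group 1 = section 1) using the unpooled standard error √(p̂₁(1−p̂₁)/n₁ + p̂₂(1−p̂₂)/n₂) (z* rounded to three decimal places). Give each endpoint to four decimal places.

p̂₁ = 0.97680, p̂₂ = 0.50725, so the observed difference is 0.46955.
SE = √(0.000052584 + 0.003622427) = √0.003675011 = 0.060622.
For 99% confidence, z* = 2.576. Margin = 2.576·0.060622 = 0.15616.
So the interval runs from 0.3134 to 0.6257.

(0.3134, 0.6257)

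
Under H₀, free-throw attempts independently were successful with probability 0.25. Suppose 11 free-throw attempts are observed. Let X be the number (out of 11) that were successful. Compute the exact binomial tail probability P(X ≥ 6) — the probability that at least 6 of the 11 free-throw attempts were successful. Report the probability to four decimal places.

X ~ Binomial(n=11, p=0.25).
P(X ≥ 6) = Σ_{j=6}^{11} C(11,j)·0.25^j·0.75^{11−j}.
= 0.026766 + 0.006373 + 0.001062 + 0.000118 + 0.000008 + 0.000000 = 0.0343.

P = 0.0343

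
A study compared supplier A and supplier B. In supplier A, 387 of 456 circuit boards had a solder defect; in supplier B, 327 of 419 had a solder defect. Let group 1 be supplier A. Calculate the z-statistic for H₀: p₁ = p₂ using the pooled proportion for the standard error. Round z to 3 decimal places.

Sample proportions: p̂₁ = 387/456 = 0.84868 and p̂₂ = 327/419 = 0.78043.
Pooling: p̂ = 714/875 = 0.81600.
SE = √[p̂(1−p̂)(1/n₁+1/n₂)] = √[0.81600·0.18400·(1/456+1/419)] ≈ 0.026222.
z = (p̂₁ − p̂₂)/SE = (0.84868 − 0.78043)/0.026222 = 0.06825/0.026222 = 2.603.

z = 2.603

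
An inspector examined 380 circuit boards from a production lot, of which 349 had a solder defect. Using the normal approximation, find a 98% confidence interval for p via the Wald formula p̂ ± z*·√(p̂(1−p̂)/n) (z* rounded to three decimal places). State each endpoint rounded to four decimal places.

With x = 349 successes in n = 380, p̂ = 0.91842.
SE(p̂) = √(0.91842·0.08158/380) = 0.014042.
z* = 2.326 at the 98% level.
Margin = 2.326·0.014042 = 0.03266.
So the interval runs from 0.8858 to 0.9511.

(0.8858, 0.9511)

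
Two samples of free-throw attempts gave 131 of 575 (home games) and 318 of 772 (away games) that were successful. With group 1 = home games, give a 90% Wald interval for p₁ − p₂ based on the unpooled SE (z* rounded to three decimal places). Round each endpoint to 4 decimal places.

p̂₁ = 131/575 = 0.22783, p̂₂ = 318/772 = 0.41192; p̂₁ − p̂₂ = -0.18409.
SE = √(0.000305950 + 0.000313784) = √0.000619734 = 0.024894.
z* = 1.645 at the 90% level. Margin of error = 0.04095.
So the interval runs from -0.2250 to -0.1431.

(-0.2250, -0.1431)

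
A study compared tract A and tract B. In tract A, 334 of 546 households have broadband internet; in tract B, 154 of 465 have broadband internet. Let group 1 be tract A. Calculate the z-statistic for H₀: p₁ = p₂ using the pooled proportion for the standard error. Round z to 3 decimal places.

z = 8.897

p̂₁ = 334/546 = 0.61172, p̂₂ = 154/465 = 0.33118.
Pooling: p̂ = 488/1011 = 0.48269.
Pooled SE = √[0.2497004·0.00398204] ≈ 0.031533.
z = (p̂₁ − p̂₂)/SE = (0.61172 − 0.33118)/0.031533 = 0.28054/0.031533 = 8.897.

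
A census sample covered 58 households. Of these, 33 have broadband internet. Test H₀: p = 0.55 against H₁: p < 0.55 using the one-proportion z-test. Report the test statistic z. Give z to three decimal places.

z = 0.290

Sample proportion p̂ = 33/58 = 0.56897.
Null standard error: √(0.55·0.45/58) = √0.004267241 = 0.065324.
z = (p̂ − p₀)/SE = (0.56897 − 0.55)/0.065324 = 0.290.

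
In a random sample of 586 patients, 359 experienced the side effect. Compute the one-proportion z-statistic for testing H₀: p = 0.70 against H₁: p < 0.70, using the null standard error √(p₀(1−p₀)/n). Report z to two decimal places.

z = -4.62

With x = 359 successes in n = 586, p̂ = 0.61263.
Under H₀, SE = √(p₀(1−p₀)/n) = √(0.70·0.30/586) = √0.000358362 = 0.018930.
z = (0.61263 − 0.70)/0.018930 = -0.08737/0.018930 = -4.62.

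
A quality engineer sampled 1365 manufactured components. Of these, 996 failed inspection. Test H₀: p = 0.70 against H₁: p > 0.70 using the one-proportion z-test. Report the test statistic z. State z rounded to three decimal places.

z = 2.392

p̂ = 996/1365 = 0.72967.
Under H₀, SE = √(p₀(1−p₀)/n) = √(0.70·0.30/1365) = √0.000153846 = 0.012403.
z = (p̂ − p₀)/SE = (0.72967 − 0.70)/0.012403 = 2.392.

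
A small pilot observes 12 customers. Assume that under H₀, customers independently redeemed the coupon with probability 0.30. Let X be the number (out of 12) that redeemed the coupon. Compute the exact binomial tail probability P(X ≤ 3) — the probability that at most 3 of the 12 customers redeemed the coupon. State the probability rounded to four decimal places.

P = 0.4925

X is binomial with n = 12 and p = 0.30.
P(X ≤ 3) = C(12,0)·0.30^0·0.70^12 + C(12,1)·0.30^1·0.70^11 + C(12,2)·0.30^2·0.70^10 + C(12,3)·0.30^3·0.70^9.
= 0.013841 + 0.071184 + 0.167790 + 0.239700 = 0.4925.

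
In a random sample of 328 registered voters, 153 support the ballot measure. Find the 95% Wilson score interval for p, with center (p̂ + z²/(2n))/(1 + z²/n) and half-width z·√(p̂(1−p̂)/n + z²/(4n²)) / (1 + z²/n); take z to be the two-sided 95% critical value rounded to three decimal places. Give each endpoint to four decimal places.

p̂ = 153/328 = 0.46646; z = 1.960, so z² = 3.841600.
1 + z²/n = 1.011712.
Center = (0.46646 + 0.005856)/1.011712 = 0.46685.
Radicand: p̂(1−p̂)/n + z²/(4n²) = 0.000758766 + 0.000008927 = 0.000767693.
Half-width = z·√(radicand)/denom = 1.960·0.027707/1.011712 = 0.05368.
Interval: 0.46685 ± 0.05368 → (0.4132, 0.5205).

(0.4132, 0.5205)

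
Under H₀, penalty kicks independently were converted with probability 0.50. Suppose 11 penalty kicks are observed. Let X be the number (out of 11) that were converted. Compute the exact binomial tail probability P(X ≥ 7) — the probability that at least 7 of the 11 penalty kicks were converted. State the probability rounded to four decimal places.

X is binomial with n = 11 and p = 0.50.
P(X ≥ 7) = Σ_{j=7}^{11} C(11,j)·0.50^j·0.50^{11−j}.
= 0.161133 + 0.080566 + 0.026855 + 0.005371 + 0.000488 = 0.2744.

P = 0.2744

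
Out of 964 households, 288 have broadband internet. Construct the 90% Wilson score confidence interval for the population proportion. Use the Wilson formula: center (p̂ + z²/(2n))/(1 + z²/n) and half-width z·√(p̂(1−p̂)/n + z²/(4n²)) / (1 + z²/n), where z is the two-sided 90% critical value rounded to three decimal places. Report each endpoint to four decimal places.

Here p̂ = 288/964 = 0.29876 and z = 1.645 (z² = 2.706025).
Denominator 1 + z²/n = 1 + 2.706025/964 = 1.002807.
Adjusted center: (0.29876 + z²/(2n))/1.002807 = 0.29932.
Radicand: p̂(1−p̂)/n + z²/(4n²) = 0.000217324 + 0.000000728 = 0.000218052.
Half-width = z·√(radicand)/denom = 1.645·0.014767/1.002807 = 0.02422.
CI: 0.29932 ± 0.02422 = (0.2751, 0.3235).

(0.2751, 0.3235)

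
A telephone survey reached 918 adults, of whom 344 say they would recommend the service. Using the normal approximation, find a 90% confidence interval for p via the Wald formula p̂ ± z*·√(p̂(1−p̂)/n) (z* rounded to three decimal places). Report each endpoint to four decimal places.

(0.3484, 0.4010)

The sample proportion is 344/918 = 0.37473.
Standard error of p̂: √(0.234307/918) = √0.000255236 = 0.015976.
For 90% confidence, z* = 1.645.
Margin = 1.645·0.015976 = 0.02628.
Interval: 0.37473 ± 0.02628 → (0.3484, 0.4010).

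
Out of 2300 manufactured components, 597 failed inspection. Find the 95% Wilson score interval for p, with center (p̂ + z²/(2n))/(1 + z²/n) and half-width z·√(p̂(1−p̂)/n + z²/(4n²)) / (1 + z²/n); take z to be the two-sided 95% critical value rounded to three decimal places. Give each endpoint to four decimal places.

(0.2421, 0.2779)

p̂ = 597/2300 = 0.25957; z = 1.960, so z² = 3.841600.
1 + z²/n = 1.001670.
Adjusted center: (0.25957 + z²/(2n))/1.001670 = 0.25997.
Radicand: p̂(1−p̂)/n + z²/(4n²) = 0.000083561 + 0.000000182 = 0.000083743.
Half-width = z·√(radicand)/denom = 1.960·0.009151/1.001670 = 0.01791.
Interval: 0.25997 ± 0.01791 → (0.2421, 0.2779).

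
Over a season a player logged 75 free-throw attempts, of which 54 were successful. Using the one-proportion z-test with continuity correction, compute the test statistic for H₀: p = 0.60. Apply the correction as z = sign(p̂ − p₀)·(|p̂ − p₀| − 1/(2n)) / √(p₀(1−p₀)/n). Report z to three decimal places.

z = 2.003

With x = 54 successes in n = 75, p̂ = 0.72000. p̂ − p₀ = 0.120000.
Continuity correction 1/(2n) = 1/150 = 0.006667.
Corrected numerator: |0.120000| − 0.006667 = 0.113333.
SE₀ = √(0.60·0.40/75) = 0.056569.
z = (+)0.113333/0.056569 = 2.003.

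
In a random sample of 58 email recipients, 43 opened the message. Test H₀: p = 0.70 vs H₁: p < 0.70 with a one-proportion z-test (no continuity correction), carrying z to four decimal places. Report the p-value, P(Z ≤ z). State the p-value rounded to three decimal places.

The sample proportion is 43/58 = 0.74138.
Null standard error: √(0.70·0.30/58) = √0.003620690 = 0.060172.
z = (p̂ − p₀)/SE = (43/58 − 0.70)/0.060172 ≈ 0.6877.
From the standard normal, P(Z ≤ z) = 0.754.

p-value = 0.754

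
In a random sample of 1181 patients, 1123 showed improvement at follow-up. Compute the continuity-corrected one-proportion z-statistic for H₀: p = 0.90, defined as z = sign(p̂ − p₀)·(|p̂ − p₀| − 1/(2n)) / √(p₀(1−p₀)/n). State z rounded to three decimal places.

z = 5.781

With x = 1123 successes in n = 1181, p̂ = 0.95089. p̂ − p₀ = 0.050889.
Continuity correction 1/(2n) = 1/2362 = 0.000423.
Corrected numerator: |0.050889| − 0.000423 = 0.050466.
SE₀ = √(0.90·0.10/1181) = 0.008730.
z = (+)0.050466/0.008730 = 5.781.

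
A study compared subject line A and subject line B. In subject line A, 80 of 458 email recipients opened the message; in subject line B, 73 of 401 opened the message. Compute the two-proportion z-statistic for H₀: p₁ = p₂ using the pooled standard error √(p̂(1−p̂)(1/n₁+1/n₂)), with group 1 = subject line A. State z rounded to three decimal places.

z = -0.282

p̂₁ = 80/458 = 0.17467, p̂₂ = 73/401 = 0.18204.
Pooling: p̂ = 153/859 = 0.17811.
SE = √[p̂(1−p̂)(1/n₁+1/n₂)] = √[0.17811·0.82189·(1/458+1/401)] ≈ 0.026167.
z = (p̂₁ − p̂₂)/SE = (0.17467 − 0.18204)/0.026167 = -0.00737/0.026167 = -0.282.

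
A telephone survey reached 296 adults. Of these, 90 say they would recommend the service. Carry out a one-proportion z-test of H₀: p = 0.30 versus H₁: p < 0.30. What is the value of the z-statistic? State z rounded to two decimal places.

z = 0.15

With x = 90 successes in n = 296, p̂ = 0.30405.
SE₀ = √(0.30·0.70/296) = 0.026636.
Test statistic: z = 0.00405/0.026636 = 0.15.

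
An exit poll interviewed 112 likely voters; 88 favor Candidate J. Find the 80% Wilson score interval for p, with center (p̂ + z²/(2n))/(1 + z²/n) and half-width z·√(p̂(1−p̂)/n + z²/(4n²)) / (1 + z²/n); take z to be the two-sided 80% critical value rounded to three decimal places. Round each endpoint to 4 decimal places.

(0.7321, 0.8311)

p̂ = 88/112 = 0.78571; z = 1.282, so z² = 1.643524.
1 + z²/n = 1.014674.
Adjusted center: (0.78571 + z²/(2n))/1.014674 = 0.78158.
Radicand: p̂(1−p̂)/n + z²/(4n²) = 0.001503280 + 0.000032755 = 0.001536035.
Half-width = 1.282·√0.001536035/1.014674 = 0.04952.
So the interval runs from 0.7321 to 0.8311.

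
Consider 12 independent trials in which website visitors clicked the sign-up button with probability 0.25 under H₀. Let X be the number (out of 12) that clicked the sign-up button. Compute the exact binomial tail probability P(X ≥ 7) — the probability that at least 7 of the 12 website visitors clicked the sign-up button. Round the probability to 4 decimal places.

X is binomial with n = 12 and p = 0.25.
P(X ≥ 7) = Σ_{j=7}^{12} C(12,j)·0.25^j·0.75^{12−j}.
= 0.011471 + 0.002390 + 0.000354 + 0.000035 + 0.000002 + 0.000000 = 0.0143.

P = 0.0143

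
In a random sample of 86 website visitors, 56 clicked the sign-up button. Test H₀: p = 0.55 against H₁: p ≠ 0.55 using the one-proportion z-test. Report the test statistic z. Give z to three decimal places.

z = 1.886

With x = 56 successes in n = 86, p̂ = 0.65116.
Under H₀, SE = √(p₀(1−p₀)/n) = √(0.55·0.45/86) = √0.002877907 = 0.053646.
Test statistic: z = 0.10116/0.053646 = 1.886.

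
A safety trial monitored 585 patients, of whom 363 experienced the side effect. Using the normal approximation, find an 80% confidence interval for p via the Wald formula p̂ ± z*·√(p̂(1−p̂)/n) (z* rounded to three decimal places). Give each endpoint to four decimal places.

p̂ = 363/585 = 0.62051.
Standard error of p̂: √(0.235477/585) = √0.000402524 = 0.020063.
z* = 1.282 at the 80% level.
Margin = 1.282·0.020063 = 0.02572.
CI: 0.62051 ± 0.02572 = (0.5948, 0.6462).

(0.5948, 0.6462)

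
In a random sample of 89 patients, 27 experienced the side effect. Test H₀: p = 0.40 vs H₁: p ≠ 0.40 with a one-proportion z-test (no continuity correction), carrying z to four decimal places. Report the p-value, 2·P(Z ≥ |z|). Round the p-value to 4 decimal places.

p̂ = 27/89 = 0.30337.
Under H₀, SE = √(p₀(1−p₀)/n) = √(0.40·0.60/89) = √0.002696629 = 0.051929.
Test statistic (full precision, shown to 4 dp): z = (27/89 − 0.40)/SE₀ ≈ -1.8608.
p-value = 2·P(Z ≥ |z|) with z = -1.8608 → 0.0628.

p-value = 0.0628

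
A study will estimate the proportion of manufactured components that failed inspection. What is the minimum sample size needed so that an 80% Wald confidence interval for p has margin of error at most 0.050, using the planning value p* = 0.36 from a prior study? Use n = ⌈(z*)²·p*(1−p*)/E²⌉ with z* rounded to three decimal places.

n = 152

For 80% confidence, z* = 1.282.
p*(1−p*) = 0.2304.
Required n before rounding: 1.643524 × 0.2304 / 0.050² = 151.467.
Rounding up, n = 152.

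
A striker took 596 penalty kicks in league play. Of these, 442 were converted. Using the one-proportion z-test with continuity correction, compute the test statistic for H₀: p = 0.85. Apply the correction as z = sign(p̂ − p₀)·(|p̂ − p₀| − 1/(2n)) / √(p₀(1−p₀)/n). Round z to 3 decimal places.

The sample proportion is 442/596 = 0.74161. p̂ − p₀ = -0.108389.
1/(2n) = 0.000839.
Corrected numerator: |-0.108389| − 0.000839 = 0.107550.
SE₀ = √(0.85·0.15/596) = 0.014626.
z = (−)0.107550/0.014626 = -7.353.

z = -7.353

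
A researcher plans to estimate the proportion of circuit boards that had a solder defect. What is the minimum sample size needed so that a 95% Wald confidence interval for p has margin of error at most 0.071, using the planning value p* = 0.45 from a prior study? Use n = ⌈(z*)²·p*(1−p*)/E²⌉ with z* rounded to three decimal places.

n = 189

For 95% confidence, z* = 1.960.
p*(1−p*) = 0.2475.
Required n before rounding: 3.841600 × 0.2475 / 0.071² = 188.613.
Rounding up, n = 189.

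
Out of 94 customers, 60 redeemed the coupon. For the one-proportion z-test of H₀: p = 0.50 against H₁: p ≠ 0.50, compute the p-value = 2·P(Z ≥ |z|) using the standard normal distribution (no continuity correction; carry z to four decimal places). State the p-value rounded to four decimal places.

p-value = 0.0073

With x = 60 successes in n = 94, p̂ = 0.63830.
Under H₀, SE = √(p₀(1−p₀)/n) = √(0.50·0.50/94) = √0.002659574 = 0.051571.
z = (p̂ − p₀)/SE = (60/94 − 0.50)/0.051571 ≈ 2.6817.
From the standard normal, 2·P(Z ≥ |z|) = 0.0073.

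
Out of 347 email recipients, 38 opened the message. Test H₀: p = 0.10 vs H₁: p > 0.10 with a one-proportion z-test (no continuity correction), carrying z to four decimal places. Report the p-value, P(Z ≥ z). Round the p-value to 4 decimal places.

p-value = 0.2774

The sample proportion is 38/347 = 0.10951.
Under H₀, SE = √(p₀(1−p₀)/n) = √(0.10·0.90/347) = √0.000259366 = 0.016105.
z = (p̂ − p₀)/SE = (38/347 − 0.10)/0.016105 ≈ 0.5905.
p-value = P(Z ≥ z) with z = 0.5905 → 0.2774.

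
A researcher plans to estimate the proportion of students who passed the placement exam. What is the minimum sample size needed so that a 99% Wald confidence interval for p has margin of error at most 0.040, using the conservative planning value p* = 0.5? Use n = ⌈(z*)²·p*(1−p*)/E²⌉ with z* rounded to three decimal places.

n = 1037

The 99% critical value is z* = 2.576.
p*(1−p*) = 0.2500.
Required n before rounding: 6.635776 × 0.2500 / 0.040² = 1036.840.
⌈1036.840⌉ = 1037.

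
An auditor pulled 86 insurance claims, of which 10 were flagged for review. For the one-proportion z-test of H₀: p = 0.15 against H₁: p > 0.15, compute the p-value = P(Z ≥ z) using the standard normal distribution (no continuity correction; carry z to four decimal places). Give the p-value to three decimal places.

Sample proportion p̂ = 10/86 = 0.11628.
Null standard error: √(0.15·0.85/86) = √0.001482558 = 0.038504.
Test statistic (full precision, shown to 4 dp): z = (10/86 − 0.15)/SE₀ ≈ -0.8758.
From the standard normal, P(Z ≥ z) = 0.809.

p-value = 0.809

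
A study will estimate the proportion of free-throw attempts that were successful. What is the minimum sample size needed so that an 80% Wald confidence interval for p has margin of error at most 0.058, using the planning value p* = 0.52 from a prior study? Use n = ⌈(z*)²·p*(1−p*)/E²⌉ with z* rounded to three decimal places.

The 80% critical value is z* = 1.282.
p*(1−p*) = 0.2496.
Required n before rounding: 1.643524 × 0.2496 / 0.058² = 121.945.
⌈121.945⌉ = 122.

n = 122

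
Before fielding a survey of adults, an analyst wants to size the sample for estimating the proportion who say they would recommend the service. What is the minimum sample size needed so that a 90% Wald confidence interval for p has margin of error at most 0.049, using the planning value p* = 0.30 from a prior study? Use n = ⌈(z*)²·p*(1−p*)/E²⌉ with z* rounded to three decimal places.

n = 237

The 90% critical value is z* = 1.645.
p*(1−p*) = 0.30·0.70 = 0.2100.
(z*)²·p*(1−p*)/E² = 2.706025·0.2100/0.002401 = 236.679.
⌈236.679⌉ = 237.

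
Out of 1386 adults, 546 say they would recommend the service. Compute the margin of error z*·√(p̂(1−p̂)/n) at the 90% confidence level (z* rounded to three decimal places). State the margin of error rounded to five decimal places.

p̂ = 546/1386 = 0.39394.
Standard error of p̂: √(0.238751/1386) = √0.000172259 = 0.013125.
z* = 1.645 at the 90% level.
Margin of error = z*·SE = 1.645 × 0.013125 = 0.02159.

ME = 0.02159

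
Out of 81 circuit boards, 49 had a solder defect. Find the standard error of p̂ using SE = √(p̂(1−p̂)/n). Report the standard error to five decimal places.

p̂ = 49/81 = 0.60494.
p̂(1−p̂) = 0.238988.
Dividing by n and taking the root: √0.002950469 = 0.05432.

SE = 0.05432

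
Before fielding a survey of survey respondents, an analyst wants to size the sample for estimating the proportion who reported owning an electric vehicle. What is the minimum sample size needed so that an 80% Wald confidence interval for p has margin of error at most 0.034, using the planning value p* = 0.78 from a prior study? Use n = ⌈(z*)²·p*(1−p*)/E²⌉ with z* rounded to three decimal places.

z* = 1.282 at the 80% level.
p*(1−p*) = 0.78·0.22 = 0.1716.
(z*)²·p*(1−p*)/E² = 1.643524·0.1716/0.001156 = 243.969.
⌈243.969⌉ = 244.

n = 244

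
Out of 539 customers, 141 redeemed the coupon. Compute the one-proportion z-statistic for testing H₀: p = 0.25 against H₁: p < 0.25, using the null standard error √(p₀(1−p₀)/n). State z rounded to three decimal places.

z = 0.622

p̂ = 141/539 = 0.26160.
SE₀ = √(0.25·0.75/539) = 0.018651.
Test statistic: z = 0.01160/0.018651 = 0.622.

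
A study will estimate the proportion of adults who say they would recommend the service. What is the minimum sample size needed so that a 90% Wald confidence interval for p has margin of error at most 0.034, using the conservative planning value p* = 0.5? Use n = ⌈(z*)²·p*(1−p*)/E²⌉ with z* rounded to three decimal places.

n = 586

The 90% critical value is z* = 1.645.
p*(1−p*) = 0.50·0.50 = 0.2500.
Required n before rounding: 2.706025 × 0.2500 / 0.034² = 585.213.
Rounding up, n = 586.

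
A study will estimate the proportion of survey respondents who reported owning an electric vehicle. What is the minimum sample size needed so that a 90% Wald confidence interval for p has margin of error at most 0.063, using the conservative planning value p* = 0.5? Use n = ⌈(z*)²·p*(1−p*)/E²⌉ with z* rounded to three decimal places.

The 90% critical value is z* = 1.645.
p*(1−p*) = 0.2500.
(z*)²·p*(1−p*)/E² = 2.706025·0.2500/0.003969 = 170.448.
Rounding up, n = 171.

n = 171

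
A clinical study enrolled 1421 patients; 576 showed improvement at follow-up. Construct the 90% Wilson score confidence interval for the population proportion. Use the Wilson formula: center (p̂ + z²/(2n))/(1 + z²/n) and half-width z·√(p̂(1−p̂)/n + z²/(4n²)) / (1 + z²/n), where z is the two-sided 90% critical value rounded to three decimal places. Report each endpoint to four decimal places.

(0.3841, 0.4269)

Here p̂ = 576/1421 = 0.40535 and z = 1.645 (z² = 2.706025).
1 + z²/n = 1.001904.
Center = (0.40535 + 0.000952)/1.001904 = 0.40553.
Radicand: p̂(1−p̂)/n + z²/(4n²) = 0.000169628 + 0.000000335 = 0.000169963.
Half-width = z·√(radicand)/denom = 1.645·0.013037/1.001904 = 0.02141.
So the interval runs from 0.3841 to 0.4269.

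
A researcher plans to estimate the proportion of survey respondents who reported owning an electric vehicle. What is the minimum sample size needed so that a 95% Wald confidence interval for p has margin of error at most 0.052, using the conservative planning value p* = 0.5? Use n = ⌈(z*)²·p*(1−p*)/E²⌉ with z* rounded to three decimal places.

For 95% confidence, z* = 1.960.
p*(1−p*) = 0.50·0.50 = 0.2500.
(z*)²·p*(1−p*)/E² = 3.841600·0.2500/0.002704 = 355.178.
Rounding up, n = 356.

n = 356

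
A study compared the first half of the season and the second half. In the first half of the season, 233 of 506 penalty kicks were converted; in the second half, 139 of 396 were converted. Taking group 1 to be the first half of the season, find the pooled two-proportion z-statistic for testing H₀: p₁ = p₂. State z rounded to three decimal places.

z = 3.314

p̂₁ = 233/506 = 0.46047, p̂₂ = 139/396 = 0.35101.
Pooled p̂ = (233+139)/(506+396) = 372/902 = 0.41242.
SE = √[p̂(1−p̂)(1/n₁+1/n₂)] = √[0.41242·0.58758·(1/506+1/396)] ≈ 0.033028.
z = (p̂₁ − p̂₂)/SE = (0.46047 − 0.35101)/0.033028 = 0.10946/0.033028 = 3.314.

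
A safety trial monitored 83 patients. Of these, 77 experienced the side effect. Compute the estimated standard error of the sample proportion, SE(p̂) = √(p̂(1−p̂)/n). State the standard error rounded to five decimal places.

The sample proportion is 77/83 = 0.92771.
p̂(1−p̂) = 0.92771·0.07229 = 0.067064.
SE = √(0.067064/83) = √0.000808000 = 0.02843.

SE = 0.02843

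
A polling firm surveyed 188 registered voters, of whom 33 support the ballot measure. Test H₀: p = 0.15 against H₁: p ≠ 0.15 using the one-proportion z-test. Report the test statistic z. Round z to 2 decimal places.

p̂ = 33/188 = 0.17553.
SE₀ = √(0.15·0.85/188) = 0.026042.
Test statistic: z = 0.02553/0.026042 = 0.98.

z = 0.98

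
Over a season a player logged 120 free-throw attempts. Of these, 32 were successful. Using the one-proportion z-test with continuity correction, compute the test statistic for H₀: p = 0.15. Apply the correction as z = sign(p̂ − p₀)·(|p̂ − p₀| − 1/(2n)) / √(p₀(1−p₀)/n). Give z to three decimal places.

z = 3.451

With x = 32 successes in n = 120, p̂ = 0.26667. p̂ − p₀ = 0.116667.
Continuity correction 1/(2n) = 1/240 = 0.004167.
Corrected numerator: |0.116667| − 0.004167 = 0.112500.
SE₀ = √(0.15·0.85/120) = 0.032596.
z = (+)0.112500/0.032596 = 3.451.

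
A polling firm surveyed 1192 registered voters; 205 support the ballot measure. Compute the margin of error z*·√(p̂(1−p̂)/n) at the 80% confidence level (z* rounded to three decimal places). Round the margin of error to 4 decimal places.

With x = 205 successes in n = 1192, p̂ = 0.17198.
SE = √(p̂(1−p̂)/n) = √(0.142403/1192) = 0.010930.
z* = 1.282 at the 80% level.
Margin of error = z*·SE = 1.282 × 0.010930 = 0.0140.

ME = 0.0140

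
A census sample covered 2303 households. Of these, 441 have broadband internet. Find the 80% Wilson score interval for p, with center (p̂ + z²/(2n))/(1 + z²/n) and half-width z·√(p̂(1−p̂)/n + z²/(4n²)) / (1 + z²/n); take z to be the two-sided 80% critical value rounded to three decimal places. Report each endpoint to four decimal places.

(0.1812, 0.2022)

Here p̂ = 441/2303 = 0.19149 and z = 1.282 (z² = 1.643524).
1 + z²/n = 1.000714.
Adjusted center: (0.19149 + z²/(2n))/1.000714 = 0.19171.
Radicand: p̂(1−p̂)/n + z²/(4n²) = 0.000067226 + 0.000000077 = 0.000067303.
Half-width = 1.282·√0.000067303/1.000714 = 0.01051.
Interval: 0.19171 ± 0.01051 → (0.1812, 0.2022).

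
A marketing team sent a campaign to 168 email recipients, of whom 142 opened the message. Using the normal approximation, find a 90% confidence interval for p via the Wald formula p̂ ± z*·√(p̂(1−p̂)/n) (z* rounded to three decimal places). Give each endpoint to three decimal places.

The sample proportion is 142/168 = 0.84524.
SE = √(p̂(1−p̂)/n) = √(0.130811/168) = 0.027904.
The 90% critical value is z* = 1.645.
Margin of error: 1.645 × 0.027904 = 0.04590.
CI: 0.84524 ± 0.04590 = (0.799, 0.891).

(0.799, 0.891)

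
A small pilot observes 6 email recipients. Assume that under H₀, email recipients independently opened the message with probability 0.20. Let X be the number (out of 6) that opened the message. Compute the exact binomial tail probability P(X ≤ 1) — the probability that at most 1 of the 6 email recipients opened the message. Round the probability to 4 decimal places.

P = 0.6554

X ~ Binomial(n=6, p=0.20).
P(X ≤ 1) = C(6,0)·0.20^0·0.80^6 + C(6,1)·0.20^1·0.80^5.
= 0.262144 + 0.393216 = 0.6554.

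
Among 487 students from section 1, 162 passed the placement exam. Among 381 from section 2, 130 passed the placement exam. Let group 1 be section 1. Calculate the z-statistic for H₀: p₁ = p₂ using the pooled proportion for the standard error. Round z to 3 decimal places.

Sample proportions: p̂₁ = 162/487 = 0.33265 and p̂₂ = 130/381 = 0.34121.
Pooled p̂ = (162+130)/(487+381) = 292/868 = 0.33641.
SE = √[p̂(1−p̂)(1/n₁+1/n₂)] = √[0.33641·0.66359·(1/487+1/381)] ≈ 0.032316.
z = (p̂₁ − p̂₂)/SE = (0.33265 − 0.34121)/0.032316 = -0.00856/0.032316 = -0.265.

z = -0.265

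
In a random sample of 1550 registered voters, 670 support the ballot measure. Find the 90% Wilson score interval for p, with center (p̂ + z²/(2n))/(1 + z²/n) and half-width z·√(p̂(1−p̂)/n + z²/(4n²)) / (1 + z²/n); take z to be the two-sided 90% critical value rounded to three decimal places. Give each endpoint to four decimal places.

(0.4117, 0.4531)

Here p̂ = 670/1550 = 0.43226 and z = 1.645 (z² = 2.706025).
1 + z²/n = 1.001746.
Center = (0.43226 + 0.000873)/1.001746 = 0.43238.
Radicand: p̂(1−p̂)/n + z²/(4n²) = 0.000158330 + 0.000000282 = 0.000158612.
Half-width = 1.645·√0.000158612/1.001746 = 0.02068.
CI: 0.43238 ± 0.02068 = (0.4117, 0.4531).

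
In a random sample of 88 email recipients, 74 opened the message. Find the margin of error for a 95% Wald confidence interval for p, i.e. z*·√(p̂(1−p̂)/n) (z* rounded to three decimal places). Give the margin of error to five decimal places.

The sample proportion is 74/88 = 0.84091.
SE = √(p̂(1−p̂)/n) = √(0.133781/88) = 0.038990.
The 95% critical value is z* = 1.960.
Margin of error = z*·SE = 1.960 × 0.038990 = 0.07642.

ME = 0.07642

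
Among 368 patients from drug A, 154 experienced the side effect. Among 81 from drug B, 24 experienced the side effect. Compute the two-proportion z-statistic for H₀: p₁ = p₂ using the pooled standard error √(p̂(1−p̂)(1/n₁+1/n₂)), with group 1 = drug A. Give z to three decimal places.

Sample proportions: p̂₁ = 154/368 = 0.41848 and p̂₂ = 24/81 = 0.29630.
Pooling: p̂ = 178/449 = 0.39644.
SE = √[p̂(1−p̂)(1/n₁+1/n₂)] = √[0.39644·0.60356·(1/368+1/81)] ≈ 0.060035.
z = 0.12218/0.060035 = 2.035.

z = 2.035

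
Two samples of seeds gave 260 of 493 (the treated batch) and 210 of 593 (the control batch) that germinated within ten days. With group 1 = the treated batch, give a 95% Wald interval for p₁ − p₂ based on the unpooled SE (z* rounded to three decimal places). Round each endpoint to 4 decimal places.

(0.1147, 0.2318)

p̂₁ = 0.52738, p̂₂ = 0.35413, so the observed difference is 0.17325.
SE = √(0.000505578 + 0.000385704) = √0.000891282 = 0.029854.
For 95% confidence, z* = 1.960. Margin of error = 0.05851.
So the interval runs from 0.1147 to 0.2318.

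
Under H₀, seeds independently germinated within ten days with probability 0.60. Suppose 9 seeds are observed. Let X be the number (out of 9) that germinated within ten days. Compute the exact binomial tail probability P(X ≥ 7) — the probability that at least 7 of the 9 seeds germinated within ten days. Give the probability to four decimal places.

X ~ Binomial(n=9, p=0.60).
P(X ≥ 7) = C(9,7)·0.60^7·0.40^2 + C(9,8)·0.60^8·0.40^1 + C(9,9)·0.60^9·0.40^0.
= 0.161243 + 0.060466 + 0.010078 = 0.2318.

P = 0.2318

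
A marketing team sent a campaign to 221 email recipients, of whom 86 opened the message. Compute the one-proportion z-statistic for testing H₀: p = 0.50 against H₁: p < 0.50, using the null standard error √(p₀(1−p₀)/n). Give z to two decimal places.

z = -3.30

p̂ = 86/221 = 0.38914.
Under H₀, SE = √(p₀(1−p₀)/n) = √(0.50·0.50/221) = √0.001131222 = 0.033634.
z = (p̂ − p₀)/SE = (0.38914 − 0.50)/0.033634 = -3.30.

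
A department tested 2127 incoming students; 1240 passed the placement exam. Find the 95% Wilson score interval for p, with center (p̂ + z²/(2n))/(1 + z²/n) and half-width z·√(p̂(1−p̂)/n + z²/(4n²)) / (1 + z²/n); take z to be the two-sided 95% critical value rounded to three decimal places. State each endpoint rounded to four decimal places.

Here p̂ = 1240/2127 = 0.58298 and z = 1.960 (z² = 3.841600).
1 + z²/n = 1.001806.
Adjusted center: (0.58298 + z²/(2n))/1.001806 = 0.58283.
Radicand: p̂(1−p̂)/n + z²/(4n²) = 0.000114299 + 0.000000212 = 0.000114511.
Half-width = z·√(radicand)/denom = 1.960·0.010701/1.001806 = 0.02094.
So the interval runs from 0.5619 to 0.6038.

(0.5619, 0.6038)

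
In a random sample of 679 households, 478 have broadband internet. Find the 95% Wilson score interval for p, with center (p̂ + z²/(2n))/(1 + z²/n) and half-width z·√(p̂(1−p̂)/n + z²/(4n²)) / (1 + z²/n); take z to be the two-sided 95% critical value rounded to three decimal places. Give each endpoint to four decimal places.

p̂ = 478/679 = 0.70398; z = 1.960, so z² = 3.841600.
Denominator 1 + z²/n = 1 + 3.841600/679 = 1.005658.
Center = (0.70398 + 0.002829)/1.005658 = 0.70283.
Radicand: p̂(1−p̂)/n + z²/(4n²) = 0.000306913 + 0.000002083 = 0.000308996.
Half-width = z·√(radicand)/denom = 1.960·0.017578/1.005658 = 0.03426.
Interval: 0.70283 ± 0.03426 → (0.6686, 0.7371).

(0.6686, 0.7371)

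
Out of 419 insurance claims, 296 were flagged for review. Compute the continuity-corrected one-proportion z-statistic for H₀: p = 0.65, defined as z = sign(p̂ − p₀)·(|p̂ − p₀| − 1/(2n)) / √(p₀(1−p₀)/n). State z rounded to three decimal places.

z = 2.371

p̂ = 296/419 = 0.70644. p̂ − p₀ = 0.056444.
Continuity correction 1/(2n) = 1/838 = 0.001193.
Corrected numerator: |0.056444| − 0.001193 = 0.055251.
Null standard error: √(0.65·0.35/419) = √0.000542959 = 0.023301.
z = +0.055251/0.023301 = 2.371.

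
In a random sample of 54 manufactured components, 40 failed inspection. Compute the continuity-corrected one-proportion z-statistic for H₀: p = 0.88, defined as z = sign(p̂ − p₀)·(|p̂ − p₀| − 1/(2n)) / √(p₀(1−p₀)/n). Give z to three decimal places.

z = -2.940

Sample proportion p̂ = 40/54 = 0.74074. p̂ − p₀ = -0.139259.
Continuity correction 1/(2n) = 1/108 = 0.009259.
Corrected numerator: |-0.139259| − 0.009259 = 0.130000.
SE₀ = √(0.88·0.12/54) = 0.044222.
z = (−)0.130000/0.044222 = -2.940.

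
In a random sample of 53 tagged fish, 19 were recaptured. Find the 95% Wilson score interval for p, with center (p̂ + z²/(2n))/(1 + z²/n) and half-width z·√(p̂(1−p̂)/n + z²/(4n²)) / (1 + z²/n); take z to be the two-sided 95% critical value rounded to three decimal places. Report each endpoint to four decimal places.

p̂ = 19/53 = 0.35849; z = 1.960, so z² = 3.841600.
1 + z²/n = 1.072483.
Center = (0.35849 + 0.036242)/1.072483 = 0.36805.
Radicand: p̂(1−p̂)/n + z²/(4n²) = 0.004339152 + 0.000341901 = 0.004681053.
Half-width = 1.960·√0.004681053/1.072483 = 0.12504.
CI: 0.36805 ± 0.12504 = (0.2430, 0.4931).

(0.2430, 0.4931)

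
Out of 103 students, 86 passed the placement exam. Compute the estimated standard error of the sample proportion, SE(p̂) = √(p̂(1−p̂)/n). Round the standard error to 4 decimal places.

Sample proportion p̂ = 86/103 = 0.83495.
p̂(1−p̂) = 0.83495·0.16505 = 0.137808.
SE = √(0.137808/103) = √0.001337942 = 0.0366.

SE = 0.0366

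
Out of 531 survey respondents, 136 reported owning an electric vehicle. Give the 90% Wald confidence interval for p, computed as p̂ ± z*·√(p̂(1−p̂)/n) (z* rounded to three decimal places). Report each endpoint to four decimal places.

(0.2250, 0.2873)

p̂ = 136/531 = 0.25612.
Standard error of p̂: √(0.190523/531) = √0.000358800 = 0.018942.
z* = 1.645 at the 90% level.
Margin = 1.645·0.018942 = 0.03116.
Interval: 0.25612 ± 0.03116 → (0.2250, 0.2873).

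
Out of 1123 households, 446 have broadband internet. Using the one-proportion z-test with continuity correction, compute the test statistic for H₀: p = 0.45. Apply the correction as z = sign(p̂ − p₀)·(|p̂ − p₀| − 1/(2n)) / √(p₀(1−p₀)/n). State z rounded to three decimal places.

Sample proportion p̂ = 446/1123 = 0.39715. p̂ − p₀ = -0.052850.
Continuity correction 1/(2n) = 1/2246 = 0.000445.
Corrected numerator: |-0.052850| − 0.000445 = 0.052405.
Null standard error: √(0.45·0.55/1123) = √0.000220392 = 0.014846.
z = (−)0.052405/0.014846 = -3.530.

z = -3.530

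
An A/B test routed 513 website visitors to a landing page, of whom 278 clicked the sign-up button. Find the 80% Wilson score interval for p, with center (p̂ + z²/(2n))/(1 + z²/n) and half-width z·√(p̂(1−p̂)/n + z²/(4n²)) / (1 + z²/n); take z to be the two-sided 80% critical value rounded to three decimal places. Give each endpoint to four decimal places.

p̂ = 278/513 = 0.54191; z = 1.282, so z² = 1.643524.
Denominator 1 + z²/n = 1 + 1.643524/513 = 1.003204.
Adjusted center: (0.54191 + z²/(2n))/1.003204 = 0.54178.
Radicand: p̂(1−p̂)/n + z²/(4n²) = 0.000483906 + 0.000001561 = 0.000485467.
Half-width = 1.282·√0.000485467/1.003204 = 0.02816.
So the interval runs from 0.5136 to 0.5699.

(0.5136, 0.5699)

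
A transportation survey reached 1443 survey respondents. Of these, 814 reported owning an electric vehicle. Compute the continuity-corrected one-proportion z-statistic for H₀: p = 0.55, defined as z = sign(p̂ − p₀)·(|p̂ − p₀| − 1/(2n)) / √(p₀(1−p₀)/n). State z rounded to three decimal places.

z = 1.050

Sample proportion p̂ = 814/1443 = 0.56410. p̂ − p₀ = 0.014103.
1/(2n) = 0.000347.
Corrected numerator: |0.014103| − 0.000347 = 0.013756.
Under H₀, SE = √(p₀(1−p₀)/n) = √(0.55·0.45/1443) = √0.000171518 = 0.013096.
z = +0.013756/0.013096 = 1.050.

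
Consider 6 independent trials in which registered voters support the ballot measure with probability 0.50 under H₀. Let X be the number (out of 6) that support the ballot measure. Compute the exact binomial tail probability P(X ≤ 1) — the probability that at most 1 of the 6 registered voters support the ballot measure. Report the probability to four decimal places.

X ~ Binomial(n=6, p=0.50).
P(X ≤ 1) = C(6,0)·0.50^0·0.50^6 + C(6,1)·0.50^1·0.50^5.
= 0.015625 + 0.093750 = 0.1094.

P = 0.1094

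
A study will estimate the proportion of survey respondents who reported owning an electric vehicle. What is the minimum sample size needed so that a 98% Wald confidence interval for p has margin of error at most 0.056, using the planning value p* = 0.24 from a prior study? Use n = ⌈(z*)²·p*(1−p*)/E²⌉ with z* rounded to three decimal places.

n = 315

For 98% confidence, z* = 2.326.
p*(1−p*) = 0.1824.
(z*)²·p*(1−p*)/E² = 5.410276·0.1824/0.003136 = 314.679.
Rounding up, n = 315.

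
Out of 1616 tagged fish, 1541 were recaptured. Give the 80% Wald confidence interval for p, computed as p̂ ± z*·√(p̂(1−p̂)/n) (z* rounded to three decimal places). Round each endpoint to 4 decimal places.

(0.9469, 0.9603)

With x = 1541 successes in n = 1616, p̂ = 0.95359.
SE(p̂) = √(0.95359·0.04641/1616) = 0.005233.
The 80% critical value is z* = 1.282.
Margin = 1.282·0.005233 = 0.00671.
CI: 0.95359 ± 0.00671 = (0.9469, 0.9603).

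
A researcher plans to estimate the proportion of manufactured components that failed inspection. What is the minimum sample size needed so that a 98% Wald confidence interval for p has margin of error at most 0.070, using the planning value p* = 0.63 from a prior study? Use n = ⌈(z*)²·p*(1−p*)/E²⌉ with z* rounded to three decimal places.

For 98% confidence, z* = 2.326.
p*(1−p*) = 0.63·0.37 = 0.2331.
Required n before rounding: 5.410276 × 0.2331 / 0.070² = 257.375.
⌈257.375⌉ = 258.

n = 258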